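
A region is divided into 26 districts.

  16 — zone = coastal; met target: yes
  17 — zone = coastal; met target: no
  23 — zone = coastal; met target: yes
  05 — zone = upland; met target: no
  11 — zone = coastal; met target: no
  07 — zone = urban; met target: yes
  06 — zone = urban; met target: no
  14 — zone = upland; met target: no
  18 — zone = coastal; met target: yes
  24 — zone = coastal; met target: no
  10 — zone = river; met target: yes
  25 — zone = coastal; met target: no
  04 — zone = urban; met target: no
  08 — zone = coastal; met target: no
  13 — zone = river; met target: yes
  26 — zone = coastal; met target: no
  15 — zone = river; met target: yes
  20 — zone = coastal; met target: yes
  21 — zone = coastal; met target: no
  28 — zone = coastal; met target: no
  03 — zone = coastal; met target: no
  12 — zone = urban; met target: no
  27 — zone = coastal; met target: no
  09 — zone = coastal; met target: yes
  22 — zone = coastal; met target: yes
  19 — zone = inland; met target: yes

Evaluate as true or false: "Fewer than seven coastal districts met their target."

Truth condition: |A ∩ B| < 7.
|A| = 16, |A ∩ B| = 6, |A ∖ B| = 10.
|A ∩ B| = 6, so the statement is true.

True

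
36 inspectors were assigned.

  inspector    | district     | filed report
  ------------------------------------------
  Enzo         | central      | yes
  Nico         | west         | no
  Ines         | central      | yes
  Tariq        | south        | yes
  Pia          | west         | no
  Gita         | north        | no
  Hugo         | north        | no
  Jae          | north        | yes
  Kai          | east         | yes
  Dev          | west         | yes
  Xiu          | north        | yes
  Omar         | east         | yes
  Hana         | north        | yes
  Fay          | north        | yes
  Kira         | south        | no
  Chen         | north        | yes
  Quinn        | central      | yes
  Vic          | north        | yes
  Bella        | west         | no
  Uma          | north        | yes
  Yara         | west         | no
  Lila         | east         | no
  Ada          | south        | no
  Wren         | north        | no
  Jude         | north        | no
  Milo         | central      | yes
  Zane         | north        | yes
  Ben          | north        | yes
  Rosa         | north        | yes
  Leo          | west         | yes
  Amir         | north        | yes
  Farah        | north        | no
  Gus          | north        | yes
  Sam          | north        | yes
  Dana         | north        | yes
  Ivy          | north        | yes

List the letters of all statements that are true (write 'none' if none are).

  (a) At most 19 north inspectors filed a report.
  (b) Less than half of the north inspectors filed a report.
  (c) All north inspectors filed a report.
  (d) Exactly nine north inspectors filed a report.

(a)

|A| = 20, |A ∩ B| = 15, |A ∖ B| = 5.
(a) |A ∩ B| ≤ 19: holds.
(b) |A ∩ B| < |A ∖ B|: fails.
(c) A ⊆ B, i.e. every element of A is in B (|A ∖ B| = 0): fails.
(d) |A ∩ B| = 9: fails.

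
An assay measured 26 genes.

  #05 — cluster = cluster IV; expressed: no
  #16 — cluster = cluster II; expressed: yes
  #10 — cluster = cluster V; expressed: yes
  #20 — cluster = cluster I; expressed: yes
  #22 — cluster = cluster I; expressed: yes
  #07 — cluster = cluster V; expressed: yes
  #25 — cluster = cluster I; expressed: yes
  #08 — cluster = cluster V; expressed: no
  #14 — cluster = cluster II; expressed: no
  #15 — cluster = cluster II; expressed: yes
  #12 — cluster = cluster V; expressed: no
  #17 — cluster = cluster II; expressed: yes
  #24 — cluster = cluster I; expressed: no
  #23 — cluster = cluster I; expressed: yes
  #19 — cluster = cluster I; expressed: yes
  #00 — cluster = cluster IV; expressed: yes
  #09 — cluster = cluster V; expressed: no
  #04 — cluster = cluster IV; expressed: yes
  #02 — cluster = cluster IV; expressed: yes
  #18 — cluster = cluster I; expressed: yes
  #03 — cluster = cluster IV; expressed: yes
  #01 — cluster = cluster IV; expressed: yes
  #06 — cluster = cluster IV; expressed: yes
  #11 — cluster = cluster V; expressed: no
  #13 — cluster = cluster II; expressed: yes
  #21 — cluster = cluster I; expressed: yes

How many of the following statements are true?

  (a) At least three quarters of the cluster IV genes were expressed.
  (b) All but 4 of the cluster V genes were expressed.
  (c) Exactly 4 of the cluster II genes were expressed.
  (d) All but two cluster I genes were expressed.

3

(a) cluster IV: |A| = 7, |A ∩ B| = 6; needs |A ∩ B| / |A| ≥ 3/4 — true.
(b) cluster V: |A| = 6, |A ∩ B| = 2; needs |A ∖ B| = 4 — true.
(c) cluster II: |A| = 5, |A ∩ B| = 4; needs |A ∩ B| = 4 — true.
(d) cluster I: |A| = 8, |A ∩ B| = 7; needs |A ∖ B| = 2 — false.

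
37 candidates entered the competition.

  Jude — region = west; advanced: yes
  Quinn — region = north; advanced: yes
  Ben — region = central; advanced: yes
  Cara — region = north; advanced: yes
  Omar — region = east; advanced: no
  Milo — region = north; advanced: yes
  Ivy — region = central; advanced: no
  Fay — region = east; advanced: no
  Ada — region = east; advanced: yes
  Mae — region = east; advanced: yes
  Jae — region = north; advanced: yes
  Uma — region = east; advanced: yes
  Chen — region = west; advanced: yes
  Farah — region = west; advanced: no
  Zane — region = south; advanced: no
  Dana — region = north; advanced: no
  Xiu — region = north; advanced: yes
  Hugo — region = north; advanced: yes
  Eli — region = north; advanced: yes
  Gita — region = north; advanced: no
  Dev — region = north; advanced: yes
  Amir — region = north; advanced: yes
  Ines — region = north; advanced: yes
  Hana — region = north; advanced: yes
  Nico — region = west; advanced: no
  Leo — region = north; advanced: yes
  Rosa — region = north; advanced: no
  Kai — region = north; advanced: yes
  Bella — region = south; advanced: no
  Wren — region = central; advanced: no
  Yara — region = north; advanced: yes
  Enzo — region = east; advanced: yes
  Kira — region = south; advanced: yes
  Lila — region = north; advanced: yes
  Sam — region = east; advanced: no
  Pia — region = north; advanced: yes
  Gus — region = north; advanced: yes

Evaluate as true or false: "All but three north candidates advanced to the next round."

True

'All but three north candidates advanced to the next round' holds iff |A ∖ B| = 3.
|A| = 20, |A ∩ B| = 17, |A ∖ B| = 3.
|A ∖ B| = 3, so the statement is true.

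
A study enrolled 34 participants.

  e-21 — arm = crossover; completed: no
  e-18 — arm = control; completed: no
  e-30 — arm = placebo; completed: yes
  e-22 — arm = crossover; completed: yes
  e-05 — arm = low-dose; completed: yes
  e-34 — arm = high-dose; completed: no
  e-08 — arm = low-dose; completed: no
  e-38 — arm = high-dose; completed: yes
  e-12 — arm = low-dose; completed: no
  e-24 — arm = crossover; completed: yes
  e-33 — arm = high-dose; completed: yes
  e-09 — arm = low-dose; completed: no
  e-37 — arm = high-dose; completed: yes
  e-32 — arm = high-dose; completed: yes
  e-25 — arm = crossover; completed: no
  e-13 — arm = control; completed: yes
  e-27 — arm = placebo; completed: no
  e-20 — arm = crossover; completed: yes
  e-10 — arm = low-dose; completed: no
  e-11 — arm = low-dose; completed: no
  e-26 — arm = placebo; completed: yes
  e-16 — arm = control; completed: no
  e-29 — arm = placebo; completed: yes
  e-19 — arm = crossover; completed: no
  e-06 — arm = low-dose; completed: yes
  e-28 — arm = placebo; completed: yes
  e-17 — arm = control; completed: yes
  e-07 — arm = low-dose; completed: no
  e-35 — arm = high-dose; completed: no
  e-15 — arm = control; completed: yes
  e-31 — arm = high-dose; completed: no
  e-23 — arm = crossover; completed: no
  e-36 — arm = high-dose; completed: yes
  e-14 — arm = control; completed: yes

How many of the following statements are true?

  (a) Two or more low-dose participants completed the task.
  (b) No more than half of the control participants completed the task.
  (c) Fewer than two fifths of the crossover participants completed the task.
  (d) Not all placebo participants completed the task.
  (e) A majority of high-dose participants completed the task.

3

(a) low-dose: |A| = 8, |A ∩ B| = 2; needs |A ∩ B| ≥ 2 — true.
(b) control: |A| = 6, |A ∩ B| = 4; needs |A ∩ B| ≤ |A ∖ B| — false.
(c) crossover: |A| = 7, |A ∩ B| = 3; needs |A ∩ B| / |A| < 2/5 — false.
(d) placebo: |A| = 5, |A ∩ B| = 4; needs A ⊄ B (|A ∖ B| ≥ 1) — true.
(e) high-dose: |A| = 8, |A ∩ B| = 5; needs |A ∩ B| > |A ∖ B| — true.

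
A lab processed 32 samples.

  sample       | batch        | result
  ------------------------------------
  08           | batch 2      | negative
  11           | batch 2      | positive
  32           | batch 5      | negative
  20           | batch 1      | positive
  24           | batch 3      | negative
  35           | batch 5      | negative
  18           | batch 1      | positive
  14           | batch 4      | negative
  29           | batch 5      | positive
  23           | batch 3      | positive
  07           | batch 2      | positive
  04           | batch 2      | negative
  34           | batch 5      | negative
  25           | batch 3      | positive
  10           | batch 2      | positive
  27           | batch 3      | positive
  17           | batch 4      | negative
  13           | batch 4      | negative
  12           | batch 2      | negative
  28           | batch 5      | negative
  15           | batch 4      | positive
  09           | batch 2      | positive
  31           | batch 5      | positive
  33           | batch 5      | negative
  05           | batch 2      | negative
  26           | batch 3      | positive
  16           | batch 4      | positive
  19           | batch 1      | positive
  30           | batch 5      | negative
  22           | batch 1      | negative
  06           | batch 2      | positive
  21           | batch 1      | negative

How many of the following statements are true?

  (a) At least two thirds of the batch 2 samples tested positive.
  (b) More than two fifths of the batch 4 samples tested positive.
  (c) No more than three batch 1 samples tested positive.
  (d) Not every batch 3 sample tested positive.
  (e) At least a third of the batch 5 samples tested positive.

2

(a) batch 2: |A| = 9, |A ∩ B| = 5; needs |A ∩ B| / |A| ≥ 2/3 — false.
(b) batch 4: |A| = 5, |A ∩ B| = 2; needs |A ∩ B| / |A| > 2/5 — false.
(c) batch 1: |A| = 5, |A ∩ B| = 3; needs |A ∩ B| ≤ 3 — true.
(d) batch 3: |A| = 5, |A ∩ B| = 4; needs A ⊄ B (|A ∖ B| ≥ 1) — true.
(e) batch 5: |A| = 8, |A ∩ B| = 2; needs |A ∩ B| / |A| ≥ 1/3 — false.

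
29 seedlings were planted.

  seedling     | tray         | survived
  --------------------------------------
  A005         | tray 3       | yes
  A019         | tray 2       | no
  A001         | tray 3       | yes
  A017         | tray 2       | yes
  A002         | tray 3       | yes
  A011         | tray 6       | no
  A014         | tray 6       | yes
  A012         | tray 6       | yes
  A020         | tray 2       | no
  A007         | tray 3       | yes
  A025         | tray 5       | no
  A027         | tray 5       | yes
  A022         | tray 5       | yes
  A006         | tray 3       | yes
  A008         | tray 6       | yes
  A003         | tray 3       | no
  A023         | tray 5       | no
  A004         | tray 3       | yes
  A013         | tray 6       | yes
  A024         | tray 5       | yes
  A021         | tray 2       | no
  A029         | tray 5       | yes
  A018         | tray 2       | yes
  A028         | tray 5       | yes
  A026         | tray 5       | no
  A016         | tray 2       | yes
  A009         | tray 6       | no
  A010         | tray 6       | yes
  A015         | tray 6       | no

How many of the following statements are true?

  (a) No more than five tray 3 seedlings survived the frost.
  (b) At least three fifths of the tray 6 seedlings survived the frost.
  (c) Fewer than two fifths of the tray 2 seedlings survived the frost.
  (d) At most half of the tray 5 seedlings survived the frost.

1

(a) tray 3: |A| = 7, |A ∩ B| = 6; needs |A ∩ B| ≤ 5 — false.
(b) tray 6: |A| = 8, |A ∩ B| = 5; needs |A ∩ B| / |A| ≥ 3/5 — true.
(c) tray 2: |A| = 6, |A ∩ B| = 3; needs |A ∩ B| / |A| < 2/5 — false.
(d) tray 5: |A| = 8, |A ∩ B| = 5; needs |A ∩ B| ≤ |A ∖ B| — false.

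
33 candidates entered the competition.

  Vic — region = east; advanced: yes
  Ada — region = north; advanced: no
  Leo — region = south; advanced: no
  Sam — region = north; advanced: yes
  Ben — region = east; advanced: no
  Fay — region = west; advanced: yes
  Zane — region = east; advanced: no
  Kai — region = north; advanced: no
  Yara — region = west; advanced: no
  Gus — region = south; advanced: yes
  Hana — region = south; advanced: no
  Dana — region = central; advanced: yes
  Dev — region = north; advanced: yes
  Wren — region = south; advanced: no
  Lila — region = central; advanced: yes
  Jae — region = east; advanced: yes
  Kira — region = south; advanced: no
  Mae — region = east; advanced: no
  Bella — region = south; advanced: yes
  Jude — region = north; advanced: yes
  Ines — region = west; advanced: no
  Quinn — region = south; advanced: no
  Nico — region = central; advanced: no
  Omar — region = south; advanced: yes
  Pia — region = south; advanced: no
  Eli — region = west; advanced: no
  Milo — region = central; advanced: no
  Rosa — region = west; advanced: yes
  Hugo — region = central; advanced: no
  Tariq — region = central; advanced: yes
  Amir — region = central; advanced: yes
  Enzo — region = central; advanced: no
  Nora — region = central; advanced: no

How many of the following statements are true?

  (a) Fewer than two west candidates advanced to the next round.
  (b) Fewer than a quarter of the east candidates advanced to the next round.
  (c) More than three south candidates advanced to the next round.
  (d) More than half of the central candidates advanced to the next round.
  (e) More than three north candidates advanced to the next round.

0

(a) west: |A| = 5, |A ∩ B| = 2; needs |A ∩ B| < 2 — false.
(b) east: |A| = 5, |A ∩ B| = 2; needs |A ∩ B| / |A| < 1/4 — false.
(c) south: |A| = 9, |A ∩ B| = 3; needs |A ∩ B| > 3 — false.
(d) central: |A| = 9, |A ∩ B| = 4; needs |A ∩ B| > |A ∖ B| — false.
(e) north: |A| = 5, |A ∩ B| = 3; needs |A ∩ B| > 3 — false.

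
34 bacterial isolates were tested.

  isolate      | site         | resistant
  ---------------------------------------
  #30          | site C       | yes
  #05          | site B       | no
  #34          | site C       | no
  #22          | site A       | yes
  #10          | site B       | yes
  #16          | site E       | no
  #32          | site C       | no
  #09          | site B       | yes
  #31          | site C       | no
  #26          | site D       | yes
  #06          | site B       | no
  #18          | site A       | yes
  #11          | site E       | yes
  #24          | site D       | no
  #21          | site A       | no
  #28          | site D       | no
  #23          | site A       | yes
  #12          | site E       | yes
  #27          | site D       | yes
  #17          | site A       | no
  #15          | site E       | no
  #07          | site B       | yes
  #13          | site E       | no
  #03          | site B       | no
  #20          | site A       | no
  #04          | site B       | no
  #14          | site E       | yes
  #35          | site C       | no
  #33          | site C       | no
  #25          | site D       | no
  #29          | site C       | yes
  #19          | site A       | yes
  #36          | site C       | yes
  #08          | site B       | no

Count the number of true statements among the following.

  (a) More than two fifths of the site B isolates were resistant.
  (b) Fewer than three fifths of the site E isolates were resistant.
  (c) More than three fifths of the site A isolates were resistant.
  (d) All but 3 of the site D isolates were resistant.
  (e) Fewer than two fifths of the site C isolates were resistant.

(a) site B: |A| = 8, |A ∩ B| = 3; needs |A ∩ B| / |A| > 2/5 — false.
(b) site E: |A| = 6, |A ∩ B| = 3; needs |A ∩ B| / |A| < 3/5 — true.
(c) site A: |A| = 7, |A ∩ B| = 4; needs |A ∩ B| / |A| > 3/5 — false.
(d) site D: |A| = 5, |A ∩ B| = 2; needs |A ∖ B| = 3 — true.
(e) site C: |A| = 8, |A ∩ B| = 3; needs |A ∩ B| / |A| < 2/5 — true.

3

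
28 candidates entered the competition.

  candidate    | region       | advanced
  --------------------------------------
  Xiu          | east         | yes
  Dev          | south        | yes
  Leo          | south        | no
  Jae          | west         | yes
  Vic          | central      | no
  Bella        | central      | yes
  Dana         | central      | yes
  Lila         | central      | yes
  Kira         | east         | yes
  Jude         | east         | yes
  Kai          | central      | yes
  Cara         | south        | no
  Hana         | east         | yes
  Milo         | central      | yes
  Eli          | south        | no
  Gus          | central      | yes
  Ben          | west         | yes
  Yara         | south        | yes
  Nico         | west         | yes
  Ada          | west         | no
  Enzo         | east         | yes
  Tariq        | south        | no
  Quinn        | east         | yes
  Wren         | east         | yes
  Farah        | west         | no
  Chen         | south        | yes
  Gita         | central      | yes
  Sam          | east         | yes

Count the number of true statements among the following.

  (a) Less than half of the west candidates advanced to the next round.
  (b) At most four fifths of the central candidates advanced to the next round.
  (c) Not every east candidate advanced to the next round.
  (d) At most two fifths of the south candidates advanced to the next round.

0

(a) west: |A| = 5, |A ∩ B| = 3; needs |A ∩ B| < |A ∖ B| — false.
(b) central: |A| = 8, |A ∩ B| = 7; needs |A ∩ B| / |A| ≤ 4/5 — false.
(c) east: |A| = 8, |A ∩ B| = 8; needs A ⊄ B (|A ∖ B| ≥ 1) — false.
(d) south: |A| = 7, |A ∩ B| = 3; needs |A ∩ B| / |A| ≤ 2/5 — false.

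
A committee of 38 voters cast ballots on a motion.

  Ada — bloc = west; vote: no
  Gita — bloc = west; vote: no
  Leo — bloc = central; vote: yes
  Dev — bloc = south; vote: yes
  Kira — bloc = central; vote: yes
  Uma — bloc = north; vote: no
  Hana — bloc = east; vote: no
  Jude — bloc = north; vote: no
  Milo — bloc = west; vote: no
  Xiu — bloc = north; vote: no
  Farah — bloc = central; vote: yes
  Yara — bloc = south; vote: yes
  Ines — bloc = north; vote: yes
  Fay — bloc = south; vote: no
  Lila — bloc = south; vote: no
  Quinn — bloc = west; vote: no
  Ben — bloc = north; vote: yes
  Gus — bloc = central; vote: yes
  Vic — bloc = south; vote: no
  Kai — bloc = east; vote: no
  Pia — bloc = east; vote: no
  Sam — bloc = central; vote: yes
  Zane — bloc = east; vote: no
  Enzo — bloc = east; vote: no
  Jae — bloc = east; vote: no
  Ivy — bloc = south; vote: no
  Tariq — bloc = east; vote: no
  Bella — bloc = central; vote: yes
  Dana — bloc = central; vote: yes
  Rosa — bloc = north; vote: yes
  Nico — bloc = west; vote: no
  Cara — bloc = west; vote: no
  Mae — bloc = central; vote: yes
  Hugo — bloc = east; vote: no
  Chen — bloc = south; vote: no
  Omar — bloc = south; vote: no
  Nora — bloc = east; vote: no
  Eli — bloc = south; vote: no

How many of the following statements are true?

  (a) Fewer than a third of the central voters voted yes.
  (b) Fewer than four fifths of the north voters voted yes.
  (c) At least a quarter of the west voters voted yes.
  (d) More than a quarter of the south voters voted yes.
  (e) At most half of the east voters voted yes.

(a) central: |A| = 8, |A ∩ B| = 8; needs |A ∩ B| / |A| < 1/3 — false.
(b) north: |A| = 6, |A ∩ B| = 3; needs |A ∩ B| / |A| < 4/5 — true.
(c) west: |A| = 6, |A ∩ B| = 0; needs |A ∩ B| / |A| ≥ 1/4 — false.
(d) south: |A| = 9, |A ∩ B| = 2; needs |A ∩ B| / |A| > 1/4 — false.
(e) east: |A| = 9, |A ∩ B| = 0; needs |A ∩ B| ≤ |A ∖ B| — true.

2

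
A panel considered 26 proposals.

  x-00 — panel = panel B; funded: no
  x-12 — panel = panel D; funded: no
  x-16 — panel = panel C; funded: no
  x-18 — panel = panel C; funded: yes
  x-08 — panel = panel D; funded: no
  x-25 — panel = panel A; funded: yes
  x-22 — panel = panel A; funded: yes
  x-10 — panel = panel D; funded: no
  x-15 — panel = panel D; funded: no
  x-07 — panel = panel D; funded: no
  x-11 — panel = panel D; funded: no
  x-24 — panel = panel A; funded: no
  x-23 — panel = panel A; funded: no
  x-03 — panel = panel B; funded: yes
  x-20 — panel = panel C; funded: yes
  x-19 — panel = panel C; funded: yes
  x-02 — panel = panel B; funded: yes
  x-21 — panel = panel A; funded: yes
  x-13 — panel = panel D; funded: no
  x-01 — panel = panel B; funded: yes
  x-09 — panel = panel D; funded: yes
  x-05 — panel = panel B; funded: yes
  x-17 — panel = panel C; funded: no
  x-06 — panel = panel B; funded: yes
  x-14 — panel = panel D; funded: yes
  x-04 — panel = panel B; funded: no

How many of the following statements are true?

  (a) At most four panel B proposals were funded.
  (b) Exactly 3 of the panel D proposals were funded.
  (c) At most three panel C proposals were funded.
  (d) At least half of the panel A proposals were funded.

2

(a) panel B: |A| = 7, |A ∩ B| = 5; needs |A ∩ B| ≤ 4 — false.
(b) panel D: |A| = 9, |A ∩ B| = 2; needs |A ∩ B| = 3 — false.
(c) panel C: |A| = 5, |A ∩ B| = 3; needs |A ∩ B| ≤ 3 — true.
(d) panel A: |A| = 5, |A ∩ B| = 3; needs |A ∩ B| ≥ |A ∖ B| — true.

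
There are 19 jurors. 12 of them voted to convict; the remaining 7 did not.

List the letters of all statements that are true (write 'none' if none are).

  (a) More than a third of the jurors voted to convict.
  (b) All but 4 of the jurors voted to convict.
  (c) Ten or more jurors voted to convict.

(a), (c)

|A| = 19, |A ∩ B| = 12, |A ∖ B| = 7.
(a) |A ∩ B| / |A| > 1/3: holds.
(b) |A ∖ B| = 4: fails.
(c) |A ∩ B| ≥ 10: holds.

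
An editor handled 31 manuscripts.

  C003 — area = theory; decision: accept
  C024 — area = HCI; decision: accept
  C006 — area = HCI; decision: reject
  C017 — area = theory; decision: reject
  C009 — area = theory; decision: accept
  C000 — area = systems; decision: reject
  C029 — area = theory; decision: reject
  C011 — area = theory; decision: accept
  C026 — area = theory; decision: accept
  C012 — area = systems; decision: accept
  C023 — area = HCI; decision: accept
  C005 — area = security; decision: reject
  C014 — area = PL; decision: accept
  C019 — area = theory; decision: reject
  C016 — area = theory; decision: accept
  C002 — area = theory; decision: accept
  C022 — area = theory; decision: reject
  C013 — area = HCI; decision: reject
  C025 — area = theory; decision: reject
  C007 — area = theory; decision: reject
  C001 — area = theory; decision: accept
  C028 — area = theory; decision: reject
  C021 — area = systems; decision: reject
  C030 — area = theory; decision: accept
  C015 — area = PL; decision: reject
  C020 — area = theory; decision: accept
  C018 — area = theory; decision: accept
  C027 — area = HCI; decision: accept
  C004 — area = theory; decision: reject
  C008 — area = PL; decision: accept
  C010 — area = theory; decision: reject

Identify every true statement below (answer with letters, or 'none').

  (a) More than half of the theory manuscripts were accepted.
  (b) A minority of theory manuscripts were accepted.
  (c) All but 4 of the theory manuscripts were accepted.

(a)

|A| = 19, |A ∩ B| = 10, |A ∖ B| = 9.
(a) |A ∩ B| > |A ∖ B|: holds.
(b) |A ∩ B| < |A ∖ B|: fails.
(c) |A ∖ B| = 4: fails.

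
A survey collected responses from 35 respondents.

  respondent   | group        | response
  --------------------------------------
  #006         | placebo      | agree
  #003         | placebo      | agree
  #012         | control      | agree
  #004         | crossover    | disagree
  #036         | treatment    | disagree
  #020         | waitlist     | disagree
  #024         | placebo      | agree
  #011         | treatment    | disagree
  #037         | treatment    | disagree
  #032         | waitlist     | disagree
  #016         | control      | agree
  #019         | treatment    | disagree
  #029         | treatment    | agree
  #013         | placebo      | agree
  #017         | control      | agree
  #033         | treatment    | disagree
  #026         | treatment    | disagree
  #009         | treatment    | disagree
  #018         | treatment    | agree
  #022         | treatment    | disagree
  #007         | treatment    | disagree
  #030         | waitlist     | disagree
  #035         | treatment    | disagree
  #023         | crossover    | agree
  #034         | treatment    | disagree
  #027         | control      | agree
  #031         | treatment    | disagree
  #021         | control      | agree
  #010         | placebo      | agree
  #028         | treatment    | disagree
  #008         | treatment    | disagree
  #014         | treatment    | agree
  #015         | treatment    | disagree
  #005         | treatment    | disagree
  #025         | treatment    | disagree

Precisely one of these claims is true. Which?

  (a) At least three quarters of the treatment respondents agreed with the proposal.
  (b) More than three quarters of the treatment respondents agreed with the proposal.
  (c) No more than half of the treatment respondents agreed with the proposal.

|A| = 20, |A ∩ B| = 3, |A ∖ B| = 17.
(a) requires |A ∩ B| / |A| ≥ 3/4: false.
(b) requires |A ∩ B| / |A| > 3/4: false.
(c) requires |A ∩ B| ≤ |A ∖ B|: true.

(c)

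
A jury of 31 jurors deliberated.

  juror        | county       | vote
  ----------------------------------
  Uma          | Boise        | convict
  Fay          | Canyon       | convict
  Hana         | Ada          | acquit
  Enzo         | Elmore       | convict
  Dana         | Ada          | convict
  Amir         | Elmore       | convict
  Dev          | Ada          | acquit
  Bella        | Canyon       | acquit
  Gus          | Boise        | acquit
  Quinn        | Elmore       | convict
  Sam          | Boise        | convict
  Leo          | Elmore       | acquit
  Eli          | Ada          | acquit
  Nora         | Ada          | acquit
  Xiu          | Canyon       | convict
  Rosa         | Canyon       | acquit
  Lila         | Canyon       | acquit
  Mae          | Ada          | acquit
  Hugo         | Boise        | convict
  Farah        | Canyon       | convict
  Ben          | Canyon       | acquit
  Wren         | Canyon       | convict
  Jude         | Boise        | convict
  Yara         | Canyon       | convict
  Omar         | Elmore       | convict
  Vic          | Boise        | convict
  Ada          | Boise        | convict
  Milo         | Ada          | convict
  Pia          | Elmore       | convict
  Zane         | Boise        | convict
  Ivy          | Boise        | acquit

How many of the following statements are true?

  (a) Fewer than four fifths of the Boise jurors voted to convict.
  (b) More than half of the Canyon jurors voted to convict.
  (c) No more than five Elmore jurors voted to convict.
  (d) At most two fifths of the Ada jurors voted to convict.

4

(a) Boise: |A| = 9, |A ∩ B| = 7; needs |A ∩ B| / |A| < 4/5 — true.
(b) Canyon: |A| = 9, |A ∩ B| = 5; needs |A ∩ B| > |A ∖ B| — true.
(c) Elmore: |A| = 6, |A ∩ B| = 5; needs |A ∩ B| ≤ 5 — true.
(d) Ada: |A| = 7, |A ∩ B| = 2; needs |A ∩ B| / |A| ≤ 2/5 — true.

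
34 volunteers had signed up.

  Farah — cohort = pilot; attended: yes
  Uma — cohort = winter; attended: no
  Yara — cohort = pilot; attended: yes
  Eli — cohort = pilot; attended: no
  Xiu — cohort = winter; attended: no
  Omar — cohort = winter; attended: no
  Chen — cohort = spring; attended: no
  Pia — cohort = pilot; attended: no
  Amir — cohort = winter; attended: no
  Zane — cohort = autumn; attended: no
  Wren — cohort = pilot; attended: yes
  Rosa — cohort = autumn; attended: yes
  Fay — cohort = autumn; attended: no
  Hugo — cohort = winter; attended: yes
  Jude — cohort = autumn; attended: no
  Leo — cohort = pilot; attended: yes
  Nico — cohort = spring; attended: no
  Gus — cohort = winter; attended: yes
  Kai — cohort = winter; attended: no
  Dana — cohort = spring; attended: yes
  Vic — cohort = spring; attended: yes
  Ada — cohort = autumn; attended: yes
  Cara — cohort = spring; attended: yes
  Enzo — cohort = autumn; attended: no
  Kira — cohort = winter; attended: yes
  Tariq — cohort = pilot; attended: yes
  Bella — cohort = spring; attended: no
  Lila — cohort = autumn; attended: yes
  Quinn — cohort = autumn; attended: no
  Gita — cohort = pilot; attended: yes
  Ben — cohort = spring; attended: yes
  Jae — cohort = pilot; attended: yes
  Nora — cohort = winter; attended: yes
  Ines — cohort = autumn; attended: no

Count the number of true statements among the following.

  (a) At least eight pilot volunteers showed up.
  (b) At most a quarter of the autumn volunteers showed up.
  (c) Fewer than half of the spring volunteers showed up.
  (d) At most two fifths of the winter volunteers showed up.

(a) pilot: |A| = 9, |A ∩ B| = 7; needs |A ∩ B| ≥ 8 — false.
(b) autumn: |A| = 9, |A ∩ B| = 3; needs |A ∩ B| / |A| ≤ 1/4 — false.
(c) spring: |A| = 7, |A ∩ B| = 4; needs |A ∩ B| < |A ∖ B| — false.
(d) winter: |A| = 9, |A ∩ B| = 4; needs |A ∩ B| / |A| ≤ 2/5 — false.

0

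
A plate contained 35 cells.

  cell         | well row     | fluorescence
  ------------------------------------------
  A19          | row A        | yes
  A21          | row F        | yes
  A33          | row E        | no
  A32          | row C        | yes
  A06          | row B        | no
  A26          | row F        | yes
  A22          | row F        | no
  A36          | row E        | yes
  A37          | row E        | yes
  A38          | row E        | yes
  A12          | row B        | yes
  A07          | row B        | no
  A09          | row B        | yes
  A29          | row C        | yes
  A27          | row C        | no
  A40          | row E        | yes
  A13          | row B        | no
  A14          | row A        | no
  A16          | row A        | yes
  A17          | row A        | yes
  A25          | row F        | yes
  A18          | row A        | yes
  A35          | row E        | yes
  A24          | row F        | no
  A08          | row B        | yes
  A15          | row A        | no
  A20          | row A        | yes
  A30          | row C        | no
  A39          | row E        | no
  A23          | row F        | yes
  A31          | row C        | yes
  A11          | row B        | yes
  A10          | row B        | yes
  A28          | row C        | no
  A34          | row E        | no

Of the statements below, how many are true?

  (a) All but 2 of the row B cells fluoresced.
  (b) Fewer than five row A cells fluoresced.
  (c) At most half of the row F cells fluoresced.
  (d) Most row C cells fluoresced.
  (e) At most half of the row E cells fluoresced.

(a) row B: |A| = 8, |A ∩ B| = 5; needs |A ∖ B| = 2 — false.
(b) row A: |A| = 7, |A ∩ B| = 5; needs |A ∩ B| < 5 — false.
(c) row F: |A| = 6, |A ∩ B| = 4; needs |A ∩ B| ≤ |A ∖ B| — false.
(d) row C: |A| = 6, |A ∩ B| = 3; needs |A ∩ B| > |A ∖ B| — false.
(e) row E: |A| = 8, |A ∩ B| = 5; needs |A ∩ B| ≤ |A ∖ B| — false.

0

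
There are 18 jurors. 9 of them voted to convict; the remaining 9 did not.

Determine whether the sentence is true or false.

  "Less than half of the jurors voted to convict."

False

'Less than half of the jurors voted to convict' holds iff |A ∩ B| < |A ∖ B|.
|A| = 18, |A ∩ B| = 9, |A ∖ B| = 9.
9 = 9, so the statement is false.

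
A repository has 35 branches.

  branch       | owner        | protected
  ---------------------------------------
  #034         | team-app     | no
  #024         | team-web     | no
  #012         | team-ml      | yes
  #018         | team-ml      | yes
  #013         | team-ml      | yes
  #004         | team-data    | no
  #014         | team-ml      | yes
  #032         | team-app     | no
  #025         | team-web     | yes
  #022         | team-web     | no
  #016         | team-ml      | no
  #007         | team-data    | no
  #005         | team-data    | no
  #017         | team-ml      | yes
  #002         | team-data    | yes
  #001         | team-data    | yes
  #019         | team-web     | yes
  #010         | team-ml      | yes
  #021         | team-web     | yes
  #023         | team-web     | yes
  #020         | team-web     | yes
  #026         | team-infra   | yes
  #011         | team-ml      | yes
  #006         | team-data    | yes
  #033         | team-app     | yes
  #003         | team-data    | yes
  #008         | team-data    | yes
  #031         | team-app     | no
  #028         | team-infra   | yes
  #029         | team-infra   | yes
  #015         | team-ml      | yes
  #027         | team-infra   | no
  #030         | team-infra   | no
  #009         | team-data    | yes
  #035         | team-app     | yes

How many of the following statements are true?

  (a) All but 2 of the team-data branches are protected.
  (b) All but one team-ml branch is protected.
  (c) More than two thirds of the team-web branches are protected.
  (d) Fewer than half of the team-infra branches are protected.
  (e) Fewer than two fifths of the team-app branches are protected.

2

(a) team-data: |A| = 9, |A ∩ B| = 6; needs |A ∖ B| = 2 — false.
(b) team-ml: |A| = 9, |A ∩ B| = 8; needs |A ∖ B| = 1 — true.
(c) team-web: |A| = 7, |A ∩ B| = 5; needs |A ∩ B| / |A| > 2/3 — true.
(d) team-infra: |A| = 5, |A ∩ B| = 3; needs |A ∩ B| < |A ∖ B| — false.
(e) team-app: |A| = 5, |A ∩ B| = 2; needs |A ∩ B| / |A| < 2/5 — false.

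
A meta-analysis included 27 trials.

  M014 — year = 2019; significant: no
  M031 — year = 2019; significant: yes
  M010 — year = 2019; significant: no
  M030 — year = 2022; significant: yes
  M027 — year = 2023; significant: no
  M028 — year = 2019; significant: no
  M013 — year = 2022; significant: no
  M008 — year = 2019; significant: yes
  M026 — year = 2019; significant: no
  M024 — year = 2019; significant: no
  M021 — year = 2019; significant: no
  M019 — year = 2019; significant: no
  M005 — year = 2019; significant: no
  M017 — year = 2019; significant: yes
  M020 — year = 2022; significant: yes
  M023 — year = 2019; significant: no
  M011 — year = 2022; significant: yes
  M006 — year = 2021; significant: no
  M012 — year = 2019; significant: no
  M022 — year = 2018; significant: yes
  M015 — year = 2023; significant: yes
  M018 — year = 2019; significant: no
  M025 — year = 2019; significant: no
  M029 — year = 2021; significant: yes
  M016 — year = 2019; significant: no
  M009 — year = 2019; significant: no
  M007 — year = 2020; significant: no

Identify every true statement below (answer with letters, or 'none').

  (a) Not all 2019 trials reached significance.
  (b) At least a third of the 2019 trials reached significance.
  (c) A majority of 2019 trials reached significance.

|A| = 17, |A ∩ B| = 3, |A ∖ B| = 14.
(a) A ⊄ B (|A ∖ B| ≥ 1): holds.
(b) |A ∩ B| / |A| ≥ 1/3: fails.
(c) |A ∩ B| > |A ∖ B|: fails.

(a)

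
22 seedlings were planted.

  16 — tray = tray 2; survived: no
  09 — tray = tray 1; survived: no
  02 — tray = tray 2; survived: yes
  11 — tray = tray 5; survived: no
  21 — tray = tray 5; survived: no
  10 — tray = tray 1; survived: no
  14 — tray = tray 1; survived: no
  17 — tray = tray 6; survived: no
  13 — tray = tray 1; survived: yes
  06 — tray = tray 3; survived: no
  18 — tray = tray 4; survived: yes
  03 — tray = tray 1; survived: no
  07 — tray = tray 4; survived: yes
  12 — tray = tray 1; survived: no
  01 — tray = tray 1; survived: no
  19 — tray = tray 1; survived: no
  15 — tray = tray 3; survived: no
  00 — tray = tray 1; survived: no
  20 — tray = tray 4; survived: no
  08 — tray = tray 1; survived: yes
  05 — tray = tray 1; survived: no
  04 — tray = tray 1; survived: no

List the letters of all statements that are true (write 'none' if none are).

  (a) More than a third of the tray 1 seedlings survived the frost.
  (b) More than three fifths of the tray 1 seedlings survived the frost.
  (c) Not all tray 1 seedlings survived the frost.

(c)

|A| = 12, |A ∩ B| = 2, |A ∖ B| = 10.
(a) |A ∩ B| / |A| > 1/3: fails.
(b) |A ∩ B| / |A| > 3/5: fails.
(c) A ⊄ B (|A ∖ B| ≥ 1): holds.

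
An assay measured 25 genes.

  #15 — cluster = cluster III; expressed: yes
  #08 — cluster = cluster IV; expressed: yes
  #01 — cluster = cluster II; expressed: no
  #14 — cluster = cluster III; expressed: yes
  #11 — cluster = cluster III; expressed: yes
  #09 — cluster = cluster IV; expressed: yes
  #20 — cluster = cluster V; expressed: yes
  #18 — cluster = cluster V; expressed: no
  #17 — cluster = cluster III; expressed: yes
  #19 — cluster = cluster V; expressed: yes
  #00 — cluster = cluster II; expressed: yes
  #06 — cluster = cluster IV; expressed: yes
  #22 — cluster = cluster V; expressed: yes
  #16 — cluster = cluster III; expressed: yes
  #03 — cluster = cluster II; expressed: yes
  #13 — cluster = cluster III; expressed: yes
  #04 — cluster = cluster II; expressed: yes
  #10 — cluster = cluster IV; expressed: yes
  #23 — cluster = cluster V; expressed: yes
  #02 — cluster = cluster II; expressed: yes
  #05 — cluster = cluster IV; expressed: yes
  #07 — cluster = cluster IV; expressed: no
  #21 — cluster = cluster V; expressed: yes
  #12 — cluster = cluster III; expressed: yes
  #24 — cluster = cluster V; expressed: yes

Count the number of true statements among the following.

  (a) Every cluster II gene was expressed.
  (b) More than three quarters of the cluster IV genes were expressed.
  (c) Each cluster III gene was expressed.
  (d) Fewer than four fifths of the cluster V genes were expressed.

2

(a) cluster II: |A| = 5, |A ∩ B| = 4; needs A ⊆ B, i.e. every element of A is in B (|A ∖ B| = 0) — false.
(b) cluster IV: |A| = 6, |A ∩ B| = 5; needs |A ∩ B| / |A| > 3/4 — true.
(c) cluster III: |A| = 7, |A ∩ B| = 7; needs A ⊆ B, i.e. every element of A is in B (|A ∖ B| = 0) — true.
(d) cluster V: |A| = 7, |A ∩ B| = 6; needs |A ∩ B| / |A| < 4/5 — false.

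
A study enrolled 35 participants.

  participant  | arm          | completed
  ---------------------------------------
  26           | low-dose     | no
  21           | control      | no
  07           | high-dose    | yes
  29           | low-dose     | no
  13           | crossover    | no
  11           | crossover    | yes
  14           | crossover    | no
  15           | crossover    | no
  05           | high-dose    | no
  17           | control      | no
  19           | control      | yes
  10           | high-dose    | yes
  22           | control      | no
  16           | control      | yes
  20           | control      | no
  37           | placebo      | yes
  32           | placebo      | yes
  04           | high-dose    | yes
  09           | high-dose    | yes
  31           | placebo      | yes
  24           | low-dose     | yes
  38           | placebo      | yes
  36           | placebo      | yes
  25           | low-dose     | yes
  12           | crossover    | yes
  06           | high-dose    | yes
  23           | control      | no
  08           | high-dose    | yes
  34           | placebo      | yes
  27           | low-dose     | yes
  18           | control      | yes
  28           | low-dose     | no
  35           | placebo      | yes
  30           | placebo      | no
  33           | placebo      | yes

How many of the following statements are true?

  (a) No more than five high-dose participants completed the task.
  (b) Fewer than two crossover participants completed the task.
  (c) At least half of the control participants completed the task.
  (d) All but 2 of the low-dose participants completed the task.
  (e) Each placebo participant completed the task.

0

(a) high-dose: |A| = 7, |A ∩ B| = 6; needs |A ∩ B| ≤ 5 — false.
(b) crossover: |A| = 5, |A ∩ B| = 2; needs |A ∩ B| < 2 — false.
(c) control: |A| = 8, |A ∩ B| = 3; needs |A ∩ B| ≥ |A ∖ B| — false.
(d) low-dose: |A| = 6, |A ∩ B| = 3; needs |A ∖ B| = 2 — false.
(e) placebo: |A| = 9, |A ∩ B| = 8; needs A ⊆ B, i.e. every element of A is in B (|A ∖ B| = 0) — false.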